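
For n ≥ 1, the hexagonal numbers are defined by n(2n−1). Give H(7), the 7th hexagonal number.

91

The 7th hexagonal number is n(2n−1) with n = 7.
7·(2·7 − 1) = 7·13 = 91.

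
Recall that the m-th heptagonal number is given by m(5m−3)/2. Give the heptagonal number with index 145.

The 145th heptagonal number is n(5n−3)/2 with n = 145.
145·(5·145 − 3)/2 = 145·722/2 = 145·361 = 52345.

52345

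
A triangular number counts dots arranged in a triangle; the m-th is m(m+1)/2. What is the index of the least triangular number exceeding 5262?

103

Solve n(n+1)/2 > 5262 for integer n.
The largest n with value ≤ 5262 is 102 (since 5253 ≤ 5262 < 5356), so the first above is n = 103, value 5356.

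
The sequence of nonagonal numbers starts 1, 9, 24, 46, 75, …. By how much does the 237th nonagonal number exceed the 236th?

Consecutive nonagonal numbers differ by 7n − 6: here 7·237 − 6 = 1653.

1653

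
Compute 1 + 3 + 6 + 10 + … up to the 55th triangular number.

29260

Σ i(i+1)/2 = (Σi² + Σi) / 2 over i = 1..55.
Σi = 1540 and Σi² = 56980.
(1·56980 + 1·1540) / 2 = 58520/2 = 29260.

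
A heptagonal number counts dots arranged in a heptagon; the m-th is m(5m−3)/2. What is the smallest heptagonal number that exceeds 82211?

82537

Solve n(5n−3)/2 > 82211 for integer n.
The largest n with value ≤ 82211 is 181 (since 81631 ≤ 82211 < 82537), so the first above is n = 182, value 82537.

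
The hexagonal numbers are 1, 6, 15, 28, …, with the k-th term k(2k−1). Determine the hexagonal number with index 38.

The 38th hexagonal number is n(2n−1) with n = 38.
38·(2·38 − 1) = 38·75 = 2850.

2850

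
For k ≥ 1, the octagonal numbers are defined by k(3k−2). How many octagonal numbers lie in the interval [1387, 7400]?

29

The n-th octagonal number is n(3n−2).
Smallest index with value ≥ 1387: n = 22 (giving 1408).
Largest index with value ≤ 7400: n = 50 (giving 7400).
Indices 22 through 50: 29 terms.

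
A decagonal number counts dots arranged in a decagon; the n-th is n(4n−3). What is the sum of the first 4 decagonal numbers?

90

Σ i(4i−3) = 4Σi² − 3Σi over i = 1..4.
Σi = 10 and Σi² = 30.
4·30 − 3·10 = 90.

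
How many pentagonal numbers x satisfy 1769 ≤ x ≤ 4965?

23

The n-th pentagonal number is n(3n−1)/2.
Smallest index with value ≥ 1769: n = 35 (giving 1820).
Largest index with value ≤ 4965: n = 57 (giving 4845).
Indices 35 through 57: 23 terms.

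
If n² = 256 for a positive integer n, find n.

16

We need n² = 256, so n = √256 = 16.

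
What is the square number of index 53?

53² = 2809.

2809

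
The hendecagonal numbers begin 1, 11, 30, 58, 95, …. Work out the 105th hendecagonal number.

The 105th hendecagonal number is n(9n−7)/2 with n = 105.
105·(9·105 − 7)/2 = 105·938/2 = 105·469 = 49245.

49245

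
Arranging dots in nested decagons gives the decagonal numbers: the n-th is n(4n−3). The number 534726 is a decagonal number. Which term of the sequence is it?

Set n(4n−3) = 534726, giving 4n² − 3n − 534726 = 0.
The discriminant is 9 + 16·534726 = 8555625, and √8555625 = 2925.
So n = (3 + 2925) / 8 = 2928/8 = 366.

366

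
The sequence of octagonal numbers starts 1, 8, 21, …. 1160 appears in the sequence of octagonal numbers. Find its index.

20

Set n(3n−2) = 1160, giving 3n² − 2n − 1160 = 0.
So n = (2 + 118) / 6 = 120/6 = 20.
Check: 20·(3·20 − 2) = 1160. ✓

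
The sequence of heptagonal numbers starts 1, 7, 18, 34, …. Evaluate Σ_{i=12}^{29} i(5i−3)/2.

19569

Σ i(5i−3)/2 = (5Σi² − 3Σi) / 2 over i = 12..29.
Σi = 435 − 66 = 369 and Σi² = 8555 − 506 = 8049.
(5·8049 − 3·369) / 2 = 39138/2 = 19569.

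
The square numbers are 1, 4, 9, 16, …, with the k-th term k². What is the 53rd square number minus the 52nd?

n² − (n−1)² = 2n − 1, so 53² − 52² = 2·53 − 1 = 105.

105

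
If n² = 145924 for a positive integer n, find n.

We need n² = 145924, so n = √145924 = 382.
Check: 382² = 145924. ✓

382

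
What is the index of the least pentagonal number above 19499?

115

Solve n(3n−1)/2 > 19499 for integer n.
The largest n with value ≤ 19499 is 114 (since 19437 ≤ 19499 < 19780), so the first above is n = 115, value 19780.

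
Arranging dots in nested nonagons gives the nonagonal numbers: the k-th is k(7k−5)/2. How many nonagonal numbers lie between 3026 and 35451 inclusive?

The n-th nonagonal number is n(7n−5)/2.
Smallest index with value ≥ 3026: n = 30 (giving 3075).
Largest index with value ≤ 35451: n = 101 (giving 35451).
Indices 30 through 101: 72 terms.

72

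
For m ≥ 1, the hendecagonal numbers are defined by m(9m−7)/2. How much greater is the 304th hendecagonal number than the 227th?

304·(9·304 − 7)/2 = 414808 and 227·(9·227 − 7)/2 = 231086.
Difference: 414808 − 231086 = 183722.

183722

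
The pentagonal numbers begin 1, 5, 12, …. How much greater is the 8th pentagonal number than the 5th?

8·(3·8 − 1)/2 = 92 and 5·(3·5 − 1)/2 = 35.
Difference: 92 − 35 = 57.

57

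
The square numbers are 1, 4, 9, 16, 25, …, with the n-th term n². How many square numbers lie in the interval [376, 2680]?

The n-th square number is n².
Smallest index with value ≥ 376: n = 20 (giving 400).
Largest index with value ≤ 2680: n = 51 (giving 2601).
Indices 20 through 51: 32 terms.

32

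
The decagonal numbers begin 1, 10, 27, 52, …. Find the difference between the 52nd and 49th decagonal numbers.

52·(4·52 − 3) = 10660 and 49·(4·49 − 3) = 9457.
Difference: 10660 − 9457 = 1203.

1203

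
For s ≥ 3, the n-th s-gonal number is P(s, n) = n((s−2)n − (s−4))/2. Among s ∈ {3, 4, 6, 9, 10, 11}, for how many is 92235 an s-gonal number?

2

s = 3: P(3, 429) = 92235. ✓
s = 4: P(4, 303) = 91809 and P(4, 304) = 92416; 92235 is not s-gonal.
s = 6: P(6, 215) = 92235. ✓
s = 9: P(9, 162) = 91449 and P(9, 163) = 92584; 92235 is not s-gonal.
s = 10: P(10, 152) = 91960 and P(10, 153) = 93177; 92235 is not s-gonal.
s = 11: P(11, 143) = 91520 and P(11, 144) = 92808; 92235 is not s-gonal.
Hits: s ∈ {3, 6} → 2.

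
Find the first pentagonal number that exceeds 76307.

76501

Solve n(3n−1)/2 > 76307 for integer n.
The largest n with value ≤ 76307 is 225 (since 75825 ≤ 76307 < 76501), so the first above is n = 226, value 76501.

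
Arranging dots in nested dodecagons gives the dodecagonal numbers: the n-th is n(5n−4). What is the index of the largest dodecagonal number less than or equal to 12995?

Solve n(5n−4) ≤ 12995 for integer n.
n = 51 gives 12801 ≤ 12995, while n = 52 gives 13312 > 12995; so the answer is index 51.

51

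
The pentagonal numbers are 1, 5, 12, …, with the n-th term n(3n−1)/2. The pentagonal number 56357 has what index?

Set n(3n−1)/2 = 56357, giving 3n² − n − 112714 = 0.
The discriminant is 1 + 24·56357 = 1352569, and √1352569 = 1163.
So n = (1 + 1163) / 6 = 1164/6 = 194.

194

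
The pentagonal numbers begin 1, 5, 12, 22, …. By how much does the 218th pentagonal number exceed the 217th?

Consecutive pentagonal numbers differ by 3n − 2: here 3·218 − 2 = 652.

652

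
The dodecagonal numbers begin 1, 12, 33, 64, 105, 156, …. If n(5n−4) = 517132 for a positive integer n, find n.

Set n(5n−4) = 517132, giving 5n² − 4n − 517132 = 0.
The discriminant is 16 + 20·517132 = 10342656, and √10342656 = 3216.
So n = (4 + 3216) / 10 = 3220/10 = 322.
Check: 322·(5·322 − 4) = 517132. ✓

322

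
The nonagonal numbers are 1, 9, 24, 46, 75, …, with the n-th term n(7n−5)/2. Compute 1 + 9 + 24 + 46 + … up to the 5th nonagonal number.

Σ i(7i−5)/2 = (7Σi² − 5Σi) / 2 over i = 1..5.
Σi = 15 and Σi² = 55.
(7·55 − 5·15) / 2 = 310/2 = 155.

155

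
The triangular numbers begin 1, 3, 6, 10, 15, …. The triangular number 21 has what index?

6

Set n(n+1)/2 = 21, giving n² + n − 42 = 0.
The discriminant is 1 + 8·21 = 169, and √169 = 13.
So n = (-1 + 13) / 2 = 12/2 = 6.
Check: 6·7/2 = 21. ✓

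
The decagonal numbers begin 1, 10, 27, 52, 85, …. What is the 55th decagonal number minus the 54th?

433

Consecutive decagonal numbers differ by 8n − 7: here 8·55 − 7 = 433.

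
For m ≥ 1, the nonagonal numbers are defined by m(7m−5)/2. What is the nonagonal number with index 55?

10450

The 55th nonagonal number is n(7n−5)/2 with n = 55.
55·(7·55 − 5)/2 = 55·380/2 = 55·190 = 10450.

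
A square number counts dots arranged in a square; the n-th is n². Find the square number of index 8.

64

The 8th square number is n² with n = 8.
8² = 64.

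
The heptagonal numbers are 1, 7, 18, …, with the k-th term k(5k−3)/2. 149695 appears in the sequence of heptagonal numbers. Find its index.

Set n(5n−3)/2 = 149695, giving 5n² − 3n − 299390 = 0.
So n = (3 + 2447) / 10 = 2450/10 = 245.
Check: 245·(5·245 − 3)/2 = 149695. ✓

245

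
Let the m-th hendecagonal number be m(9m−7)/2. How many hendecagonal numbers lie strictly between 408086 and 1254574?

The n-th hendecagonal number is n(9n−7)/2.
Smallest index with value > 408086: n = 302 (giving 409361).
Largest index with value < 1254574: n = 528 (giving 1252680).
Indices 302 through 528: 227 terms.

227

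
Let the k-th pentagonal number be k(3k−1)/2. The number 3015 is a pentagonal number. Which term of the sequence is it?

45

Set n(3n−1)/2 = 3015, giving 3n² − n − 6030 = 0.
The discriminant is 1 + 24·3015 = 72361, and √72361 = 269.
So n = (1 + 269) / 6 = 270/6 = 45.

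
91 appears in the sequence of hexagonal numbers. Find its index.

Set n(2n−1) = 91, giving 2n² − n − 91 = 0.
The discriminant is 1 + 8·91 = 729, and √729 = 27.
So n = (1 + 27) / 4 = 28/4 = 7.
Check: 7·(2·7 − 1) = 91. ✓

7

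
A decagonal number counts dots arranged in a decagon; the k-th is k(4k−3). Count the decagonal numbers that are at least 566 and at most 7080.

The n-th decagonal number is n(4n−3).
Smallest index with value ≥ 566: n = 13 (giving 637).
Largest index with value ≤ 7080: n = 42 (giving 6930).
Indices 13 through 42: 30 terms.

30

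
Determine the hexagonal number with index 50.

4950

The 50th hexagonal number is n(2n−1) with n = 50.
50·(2·50 − 1) = 50·99 = 4950.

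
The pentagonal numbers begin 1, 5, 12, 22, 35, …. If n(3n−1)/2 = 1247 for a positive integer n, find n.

29

Set n(3n−1)/2 = 1247, giving 3n² − n − 2494 = 0.
The discriminant is 1 + 24·1247 = 29929, and √29929 = 173.
So n = (1 + 173) / 6 = 174/6 = 29.
Check: 29·(3·29 − 1)/2 = 1247. ✓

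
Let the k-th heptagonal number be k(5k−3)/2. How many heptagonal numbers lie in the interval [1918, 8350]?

The n-th heptagonal number is n(5n−3)/2.
Smallest index with value ≥ 1918: n = 28 (giving 1918).
Largest index with value ≤ 8350: n = 58 (giving 8323).
Indices 28 through 58: 31 terms.

31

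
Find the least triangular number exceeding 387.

Solve n(n+1)/2 > 387 for integer n.
The largest n with value ≤ 387 is 27 (since 378 ≤ 387 < 406), so the first above is n = 28, value 406.

406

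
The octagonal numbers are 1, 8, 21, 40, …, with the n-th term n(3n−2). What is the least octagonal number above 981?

1045

Solve n(3n−2) > 981 for integer n.
The largest n with value ≤ 981 is 18 (since 936 ≤ 981 < 1045), so the first above is n = 19, value 1045.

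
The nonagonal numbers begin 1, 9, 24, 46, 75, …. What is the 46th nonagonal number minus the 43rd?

46·(7·46 − 5)/2 = 7291 and 43·(7·43 − 5)/2 = 6364.
Difference: 7291 − 6364 = 927.

927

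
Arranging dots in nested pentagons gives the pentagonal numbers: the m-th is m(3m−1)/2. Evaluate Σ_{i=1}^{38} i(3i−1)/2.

Σ i(3i−1)/2 = (3Σi² − Σi) / 2 over i = 1..38.
Σi = 741 and Σi² = 19019.
(3·19019 − 1·741) / 2 = 56316/2 = 28158.

28158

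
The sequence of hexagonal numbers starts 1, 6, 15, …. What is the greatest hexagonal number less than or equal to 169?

153

Solve n(2n−1) ≤ 169 for integer n.
n = 9 gives 153 ≤ 169, while n = 10 gives 190 > 169; so the answer is 153.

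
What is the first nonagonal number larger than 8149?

8281

Solve n(7n−5)/2 > 8149 for integer n.
The largest n with value ≤ 8149 is 48 (since 7944 ≤ 8149 < 8281), so the first above is n = 49, value 8281.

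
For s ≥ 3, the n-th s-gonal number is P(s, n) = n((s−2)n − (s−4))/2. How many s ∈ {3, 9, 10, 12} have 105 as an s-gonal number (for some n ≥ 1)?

s = 3: P(3, 14) = 105. ✓
s = 9: P(9, 5) = 75 and P(9, 6) = 111; 105 is not s-gonal.
s = 10: P(10, 5) = 85 and P(10, 6) = 126; 105 is not s-gonal.
s = 12: P(12, 5) = 105. ✓
Hits: s ∈ {3, 12} → 2.

2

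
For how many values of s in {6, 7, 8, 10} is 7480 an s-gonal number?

s = 6: P(6, 61) = 7381 and P(6, 62) = 7626; 7480 is not s-gonal.
s = 7: P(7, 55) = 7480. ✓
s = 8: P(8, 50) = 7400 and P(8, 51) = 7701; 7480 is not s-gonal.
s = 10: P(10, 43) = 7267 and P(10, 44) = 7612; 7480 is not s-gonal.
Hits: s ∈ {7} → 1.

1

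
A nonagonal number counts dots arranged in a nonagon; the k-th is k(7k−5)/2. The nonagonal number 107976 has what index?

176

Set n(7n−5)/2 = 107976, giving 7n² − 5n − 215952 = 0.
So n = (5 + 2459) / 14 = 2464/14 = 176.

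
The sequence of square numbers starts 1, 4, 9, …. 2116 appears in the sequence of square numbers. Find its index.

46

We need n² = 2116, so n = √2116 = 46.
Check: 46² = 2116. ✓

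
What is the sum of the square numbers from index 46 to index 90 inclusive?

215670

Σ_{i=46}^{90} i² = 247065 − 31395 = 215670.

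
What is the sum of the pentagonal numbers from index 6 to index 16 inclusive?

Σ i(3i−1)/2 = (3Σi² − Σi) / 2 over i = 6..16.
Σi = 136 − 15 = 121 and Σi² = 1496 − 55 = 1441.
(3·1441 − 1·121) / 2 = 4202/2 = 2101.

2101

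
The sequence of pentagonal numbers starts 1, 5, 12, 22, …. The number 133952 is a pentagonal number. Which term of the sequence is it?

Set n(3n−1)/2 = 133952, giving 3n² − n − 267904 = 0.
The discriminant is 1 + 24·133952 = 3214849, and √3214849 = 1793.
So n = (1 + 1793) / 6 = 1794/6 = 299.

299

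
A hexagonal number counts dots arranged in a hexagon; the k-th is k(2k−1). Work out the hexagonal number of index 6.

66

The 6th hexagonal number is n(2n−1) with n = 6.
6·(2·6 − 1) = 6·11 = 66.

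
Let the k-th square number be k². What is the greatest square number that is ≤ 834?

Solve n² ≤ 834 for integer n.
n = 28 gives 784 ≤ 834, while n = 29 gives 841 > 834; so the answer is 784.

784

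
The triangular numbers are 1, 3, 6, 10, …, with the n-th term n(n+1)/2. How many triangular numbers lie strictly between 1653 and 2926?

18

The n-th triangular number is n(n+1)/2.
Smallest index with value > 1653: n = 58 (giving 1711).
Largest index with value < 2926: n = 75 (giving 2850).
Indices 58 through 75: 18 terms.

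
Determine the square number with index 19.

The 19th square number is n² with n = 19.
19² = 361.

361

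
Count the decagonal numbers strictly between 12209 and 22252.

The n-th decagonal number is n(4n−3).
Smallest index with value > 12209: n = 56 (giving 12376).
Largest index with value < 22252: n = 74 (giving 21682).
Indices 56 through 74: 19 terms.

19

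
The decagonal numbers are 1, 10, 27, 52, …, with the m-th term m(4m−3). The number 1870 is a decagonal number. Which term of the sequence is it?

Set n(4n−3) = 1870, giving 4n² − 3n − 1870 = 0.
So n = (3 + 173) / 8 = 176/8 = 22.
Check: 22·(4·22 − 3) = 1870. ✓

22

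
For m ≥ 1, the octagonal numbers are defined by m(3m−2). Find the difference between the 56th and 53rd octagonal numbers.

975

56·(3·56 − 2) = 9296 and 53·(3·53 − 2) = 8321.
Difference: 9296 − 8321 = 975.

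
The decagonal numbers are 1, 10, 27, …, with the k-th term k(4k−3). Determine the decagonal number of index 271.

292951

The 271st decagonal number is n(4n−3) with n = 271.
271·(4·271 − 3) = 271·1081 = 292951.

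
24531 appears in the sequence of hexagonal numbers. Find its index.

Set n(2n−1) = 24531, giving 2n² − n − 24531 = 0.
The discriminant is 1 + 8·24531 = 196249, and √196249 = 443.
So n = (1 + 443) / 4 = 444/4 = 111.

111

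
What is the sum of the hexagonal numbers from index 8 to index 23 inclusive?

Σ i(2i−1) = 2Σi² − Σi over i = 8..23.
Σi = 276 − 28 = 248 and Σi² = 4324 − 140 = 4184.
2·4184 − 1·248 = 8120.

8120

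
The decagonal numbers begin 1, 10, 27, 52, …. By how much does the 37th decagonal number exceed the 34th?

843

37·(4·37 − 3) = 5365 and 34·(4·34 − 3) = 4522.
Difference: 5365 − 4522 = 843.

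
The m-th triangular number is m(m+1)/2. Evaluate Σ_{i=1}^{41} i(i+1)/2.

Σ i(i+1)/2 = (Σi² + Σi) / 2 over i = 1..41.
Σi = 861 and Σi² = 23821.
(1·23821 + 1·861) / 2 = 24682/2 = 12341.

12341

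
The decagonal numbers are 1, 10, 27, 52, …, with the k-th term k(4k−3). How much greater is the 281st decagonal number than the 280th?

Consecutive decagonal numbers differ by 8n − 7: here 8·281 − 7 = 2241.

2241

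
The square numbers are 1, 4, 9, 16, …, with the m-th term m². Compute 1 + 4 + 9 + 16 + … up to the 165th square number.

Σ_{i=1}^{165} i² = 165·166·331/6 = 1511015.

1511015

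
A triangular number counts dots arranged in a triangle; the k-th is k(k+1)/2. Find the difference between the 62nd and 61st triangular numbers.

62

Consecutive triangular numbers differ by n: T_{62} − T_{61} = 62.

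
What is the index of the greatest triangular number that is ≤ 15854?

Solve n(n+1)/2 ≤ 15854 for integer n.
n = 177 gives 15753 ≤ 15854, while n = 178 gives 15931 > 15854; so the answer is index 177.

177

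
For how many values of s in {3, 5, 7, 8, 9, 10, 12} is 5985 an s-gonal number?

2

s = 3: P(3, 108) = 5886 and P(3, 109) = 5995; 5985 is not s-gonal.
s = 5: P(5, 63) = 5922 and P(5, 64) = 6112; 5985 is not s-gonal.
s = 7: P(7, 49) = 5929 and P(7, 50) = 6175; 5985 is not s-gonal.
s = 8: P(8, 45) = 5985. ✓
s = 9: P(9, 41) = 5781 and P(9, 42) = 6069; 5985 is not s-gonal.
s = 10: P(10, 39) = 5967 and P(10, 40) = 6280; 5985 is not s-gonal.
s = 12: P(12, 35) = 5985. ✓
Hits: s ∈ {8, 12} → 2.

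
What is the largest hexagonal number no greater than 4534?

Solve n(2n−1) ≤ 4534 for integer n.
n = 47 gives 4371 ≤ 4534, while n = 48 gives 4560 > 4534; so the answer is 4371.

4371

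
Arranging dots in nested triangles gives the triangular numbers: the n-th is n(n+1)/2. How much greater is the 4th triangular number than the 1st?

4·5/2 = 10 and 1·2/2 = 1.
Difference: 10 − 1 = 9.

9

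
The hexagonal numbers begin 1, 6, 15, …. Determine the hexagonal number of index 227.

227·(2·227 − 1) = 227·453 = 102831.

102831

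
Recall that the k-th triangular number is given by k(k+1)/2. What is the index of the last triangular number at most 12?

Solve n(n+1)/2 ≤ 12 for integer n.
n = 4 gives 10 ≤ 12, while n = 5 gives 15 > 12; so the answer is index 4.

4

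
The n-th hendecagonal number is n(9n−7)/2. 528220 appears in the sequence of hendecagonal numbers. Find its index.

Set n(9n−7)/2 = 528220, giving 9n² − 7n − 1056440 = 0.
The discriminant is 49 + 72·528220 = 38031889, and √38031889 = 6167.
So n = (7 + 6167) / 18 = 6174/18 = 343.

343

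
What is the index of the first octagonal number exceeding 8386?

Solve n(3n−2) > 8386 for integer n.
The largest n with value ≤ 8386 is 53 (since 8321 ≤ 8386 < 8640), so the first above is n = 54, value 8640.

54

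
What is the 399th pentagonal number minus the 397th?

2387

399·(3·399 − 1)/2 = 238602 and 397·(3·397 − 1)/2 = 236215.
Difference: 238602 − 236215 = 2387.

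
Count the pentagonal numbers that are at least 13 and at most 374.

The n-th pentagonal number is n(3n−1)/2.
Smallest index with value ≥ 13: n = 4 (giving 22).
Largest index with value ≤ 374: n = 15 (giving 330).
Indices 4 through 15: 12 terms.

12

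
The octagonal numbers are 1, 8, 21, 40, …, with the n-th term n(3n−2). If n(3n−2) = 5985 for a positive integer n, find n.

45

Set n(3n−2) = 5985, giving 3n² − 2n − 5985 = 0.
The discriminant is 4 + 12·5985 = 71824, and √71824 = 268.
So n = (2 + 268) / 6 = 270/6 = 45.
Check: 45·(3·45 − 2) = 5985. ✓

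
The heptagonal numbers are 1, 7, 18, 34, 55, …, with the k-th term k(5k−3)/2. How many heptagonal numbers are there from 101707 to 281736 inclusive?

135

The n-th heptagonal number is n(5n−3)/2.
Smallest index with value ≥ 101707: n = 202 (giving 101707).
Largest index with value ≤ 281736: n = 336 (giving 281736).
Indices 202 through 336: 135 terms.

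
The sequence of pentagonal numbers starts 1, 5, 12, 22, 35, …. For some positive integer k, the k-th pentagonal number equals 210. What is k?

Set n(3n−1)/2 = 210, giving 3n² − n − 420 = 0.
The discriminant is 1 + 24·210 = 5041, and √5041 = 71.
So n = (1 + 71) / 6 = 72/6 = 12.

12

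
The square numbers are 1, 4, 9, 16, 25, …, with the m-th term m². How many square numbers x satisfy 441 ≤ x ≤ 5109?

The n-th square number is n².
Smallest index with value ≥ 441: n = 21 (giving 441).
Largest index with value ≤ 5109: n = 71 (giving 5041).
Indices 21 through 71: 51 terms.

51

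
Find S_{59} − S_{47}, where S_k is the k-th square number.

59² = 3481 and 47² = 2209.
Difference: 3481 − 2209 = 1272.

1272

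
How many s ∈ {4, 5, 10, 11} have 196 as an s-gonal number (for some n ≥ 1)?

s = 4: P(4, 14) = 196. ✓
s = 5: P(5, 11) = 176 and P(5, 12) = 210; 196 is not s-gonal.
s = 10: P(10, 7) = 175 and P(10, 8) = 232; 196 is not s-gonal.
s = 11: P(11, 7) = 196. ✓
Hits: s ∈ {4, 11} → 2.

2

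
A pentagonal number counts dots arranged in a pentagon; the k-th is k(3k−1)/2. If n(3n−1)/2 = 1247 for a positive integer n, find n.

Set n(3n−1)/2 = 1247, giving 3n² − n − 2494 = 0.
The discriminant is 1 + 24·1247 = 29929, and √29929 = 173.
So n = (1 + 173) / 6 = 174/6 = 29.
Check: 29·(3·29 − 1)/2 = 1247. ✓

29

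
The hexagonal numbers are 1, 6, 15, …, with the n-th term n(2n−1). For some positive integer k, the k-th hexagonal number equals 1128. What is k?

24

Set n(2n−1) = 1128, giving 2n² − n − 1128 = 0.
The discriminant is 1 + 8·1128 = 9025, and √9025 = 95.
So n = (1 + 95) / 4 = 96/4 = 24.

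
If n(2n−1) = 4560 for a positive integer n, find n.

Set n(2n−1) = 4560, giving 2n² − n − 4560 = 0.
So n = (1 + 191) / 4 = 192/4 = 48.

48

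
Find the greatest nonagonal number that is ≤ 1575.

Solve n(7n−5)/2 ≤ 1575 for integer n.
n = 21 gives 1491 ≤ 1575, while n = 22 gives 1639 > 1575; so the answer is 1491.

1491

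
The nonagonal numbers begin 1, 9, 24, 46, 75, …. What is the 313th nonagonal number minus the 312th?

Consecutive nonagonal numbers differ by 7n − 6: here 7·313 − 6 = 2185.

2185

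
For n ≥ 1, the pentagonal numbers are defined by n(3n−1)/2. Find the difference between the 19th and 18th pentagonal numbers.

Consecutive pentagonal numbers differ by 3n − 2: here 3·19 − 2 = 55.

55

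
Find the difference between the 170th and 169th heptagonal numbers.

846

Consecutive heptagonal numbers differ by 5n − 4: here 5·170 − 4 = 846.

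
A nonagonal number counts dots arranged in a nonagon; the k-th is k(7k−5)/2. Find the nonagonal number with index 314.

344301

The 314th nonagonal number is n(7n−5)/2 with n = 314.
314·(7·314 − 5)/2 = 314·2193/2 = 344301.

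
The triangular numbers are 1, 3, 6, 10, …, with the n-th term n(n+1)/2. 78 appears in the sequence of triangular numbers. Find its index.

Set n(n+1)/2 = 78, giving n² + n − 156 = 0.
The discriminant is 1 + 8·78 = 625, and √625 = 25.
So n = (-1 + 25) / 2 = 24/2 = 12.
Check: 12·13/2 = 78. ✓

12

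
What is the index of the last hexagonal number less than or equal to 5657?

Solve n(2n−1) ≤ 5657 for integer n.
n = 53 gives 5565 ≤ 5657, while n = 54 gives 5778 > 5657; so the answer is index 53.

53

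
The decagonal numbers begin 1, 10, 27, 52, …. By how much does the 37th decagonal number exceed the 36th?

Consecutive decagonal numbers differ by 8n − 7: here 8·37 − 7 = 289.

289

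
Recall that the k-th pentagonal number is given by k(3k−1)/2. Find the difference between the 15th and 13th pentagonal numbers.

83

15·(3·15 − 1)/2 = 330 and 13·(3·13 − 1)/2 = 247.
Difference: 330 − 247 = 83.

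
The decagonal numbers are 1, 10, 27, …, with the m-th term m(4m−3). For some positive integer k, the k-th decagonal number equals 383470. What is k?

310

Set n(4n−3) = 383470, giving 4n² − 3n − 383470 = 0.
The discriminant is 9 + 16·383470 = 6135529, and √6135529 = 2477.
So n = (3 + 2477) / 8 = 2480/8 = 310.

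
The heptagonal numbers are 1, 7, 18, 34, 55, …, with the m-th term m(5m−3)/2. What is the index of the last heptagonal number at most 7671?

Solve n(5n−3)/2 ≤ 7671 for integer n.
n = 55 gives 7480 ≤ 7671, while n = 56 gives 7756 > 7671; so the answer is index 55.

55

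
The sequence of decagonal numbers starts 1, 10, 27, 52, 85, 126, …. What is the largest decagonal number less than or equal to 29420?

29326

Solve n(4n−3) ≤ 29420 for integer n.
n = 86 gives 29326 ≤ 29420, while n = 87 gives 30015 > 29420; so the answer is 29326.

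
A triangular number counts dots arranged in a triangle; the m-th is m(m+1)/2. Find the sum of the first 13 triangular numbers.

455

Σ i(i+1)/2 = (Σi² + Σi) / 2 over i = 1..13.
Σi = 91 and Σi² = 819.
(1·819 + 1·91) / 2 = 910/2 = 455.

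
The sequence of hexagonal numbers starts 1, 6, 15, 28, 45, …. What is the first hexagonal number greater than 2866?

Solve n(2n−1) > 2866 for integer n.
The largest n with value ≤ 2866 is 38 (since 2850 ≤ 2866 < 3003), so the first above is n = 39, value 3003.

3003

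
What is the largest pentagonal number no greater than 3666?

3577

Solve n(3n−1)/2 ≤ 3666 for integer n.
n = 49 gives 3577 ≤ 3666, while n = 50 gives 3725 > 3666; so the answer is 3577.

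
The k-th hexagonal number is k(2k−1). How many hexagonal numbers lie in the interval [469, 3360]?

26

The n-th hexagonal number is n(2n−1).
Smallest index with value ≥ 469: n = 16 (giving 496).
Largest index with value ≤ 3360: n = 41 (giving 3321).
Indices 16 through 41: 26 terms.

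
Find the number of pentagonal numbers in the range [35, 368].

The n-th pentagonal number is n(3n−1)/2.
Smallest index with value ≥ 35: n = 5 (giving 35).
Largest index with value ≤ 368: n = 15 (giving 330).
Indices 5 through 15: 11 terms.

11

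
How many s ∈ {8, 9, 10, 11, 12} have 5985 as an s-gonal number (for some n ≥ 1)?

s = 8: P(8, 45) = 5985. ✓
s = 9: P(9, 41) = 5781 and P(9, 42) = 6069; 5985 is not s-gonal.
s = 10: P(10, 39) = 5967 and P(10, 40) = 6280; 5985 is not s-gonal.
s = 11: P(11, 36) = 5706 and P(11, 37) = 6031; 5985 is not s-gonal.
s = 12: P(12, 35) = 5985. ✓
Hits: s ∈ {8, 12} → 2.

2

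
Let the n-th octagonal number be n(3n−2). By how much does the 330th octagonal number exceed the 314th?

330·(3·330 − 2) = 326040 and 314·(3·314 − 2) = 295160.
Difference: 326040 − 295160 = 30880.

30880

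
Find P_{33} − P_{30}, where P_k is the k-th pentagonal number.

33·(3·33 − 1)/2 = 1617 and 30·(3·30 − 1)/2 = 1335.
Difference: 1617 − 1335 = 282.

282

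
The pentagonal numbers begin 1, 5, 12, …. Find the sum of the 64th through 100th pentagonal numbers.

377992

Σ i(3i−1)/2 = (3Σi² − Σi) / 2 over i = 64..100.
Σi = 5050 − 2016 = 3034 and Σi² = 338350 − 85344 = 253006.
(3·253006 − 1·3034) / 2 = 755984/2 = 377992.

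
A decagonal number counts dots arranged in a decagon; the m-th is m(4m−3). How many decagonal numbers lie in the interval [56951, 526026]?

The n-th decagonal number is n(4n−3).
Smallest index with value ≥ 56951: n = 120 (giving 57240).
Largest index with value ≤ 526026: n = 363 (giving 525987).
Indices 120 through 363: 244 terms.

244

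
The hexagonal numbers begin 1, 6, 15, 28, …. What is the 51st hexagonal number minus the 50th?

Consecutive hexagonal numbers differ by 4n − 3: here 4·51 − 3 = 201.

201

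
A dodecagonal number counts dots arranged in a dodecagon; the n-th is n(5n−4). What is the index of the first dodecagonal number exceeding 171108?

186

Solve n(5n−4) > 171108 for integer n.
The largest n with value ≤ 171108 is 185 (since 170385 ≤ 171108 < 172236), so the first above is n = 186, value 172236.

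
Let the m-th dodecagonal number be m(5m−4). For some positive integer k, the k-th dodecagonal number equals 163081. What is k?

181

Set n(5n−4) = 163081, giving 5n² − 4n − 163081 = 0.
The discriminant is 16 + 20·163081 = 3261636, and √3261636 = 1806.
So n = (4 + 1806) / 10 = 1810/10 = 181.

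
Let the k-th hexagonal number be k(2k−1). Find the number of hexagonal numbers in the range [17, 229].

The n-th hexagonal number is n(2n−1).
Smallest index with value ≥ 17: n = 4 (giving 28).
Largest index with value ≤ 229: n = 10 (giving 190).
Indices 4 through 10: 7 terms.

7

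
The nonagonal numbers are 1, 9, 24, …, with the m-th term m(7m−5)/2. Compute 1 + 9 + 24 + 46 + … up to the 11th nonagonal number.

Σ i(7i−5)/2 = (7Σi² − 5Σi) / 2 over i = 1..11.
Σi = 66 and Σi² = 506.
(7·506 − 5·66) / 2 = 3212/2 = 1606.

1606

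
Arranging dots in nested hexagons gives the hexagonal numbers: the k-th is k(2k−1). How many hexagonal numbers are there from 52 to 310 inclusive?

7

The n-th hexagonal number is n(2n−1).
Smallest index with value ≥ 52: n = 6 (giving 66).
Largest index with value ≤ 310: n = 12 (giving 276).
Indices 6 through 12: 7 terms.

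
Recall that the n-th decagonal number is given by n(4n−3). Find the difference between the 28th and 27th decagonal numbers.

217

Consecutive decagonal numbers differ by 8n − 7: here 8·28 − 7 = 217.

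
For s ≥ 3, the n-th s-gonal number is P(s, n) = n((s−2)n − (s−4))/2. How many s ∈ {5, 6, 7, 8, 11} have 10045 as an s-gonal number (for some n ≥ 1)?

1

s = 5: P(5, 82) = 10045. ✓
s = 6: P(6, 71) = 10011 and P(6, 72) = 10296; 10045 is not s-gonal.
s = 7: P(7, 63) = 9828 and P(7, 64) = 10144; 10045 is not s-gonal.
s = 8: P(8, 58) = 9976 and P(8, 59) = 10325; 10045 is not s-gonal.
s = 11: P(11, 47) = 9776 and P(11, 48) = 10200; 10045 is not s-gonal.
Hits: s ∈ {5} → 1.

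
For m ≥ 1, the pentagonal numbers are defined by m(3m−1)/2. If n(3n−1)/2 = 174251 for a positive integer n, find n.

Set n(3n−1)/2 = 174251, giving 3n² − n − 348502 = 0.
The discriminant is 1 + 24·174251 = 4182025, and √4182025 = 2045.
So n = (1 + 2045) / 6 = 2046/6 = 341.

341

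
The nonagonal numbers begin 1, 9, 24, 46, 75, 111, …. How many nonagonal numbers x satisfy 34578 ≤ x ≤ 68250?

41

The n-th nonagonal number is n(7n−5)/2.
Smallest index with value ≥ 34578: n = 100 (giving 34750).
Largest index with value ≤ 68250: n = 140 (giving 68250).
Indices 100 through 140: 41 terms.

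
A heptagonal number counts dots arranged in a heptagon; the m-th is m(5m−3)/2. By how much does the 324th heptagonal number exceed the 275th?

324·(5·324 − 3)/2 = 261954 and 275·(5·275 − 3)/2 = 188650.
Difference: 261954 − 188650 = 73304.

73304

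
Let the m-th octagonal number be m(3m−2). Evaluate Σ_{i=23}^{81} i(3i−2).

Σ i(3i−2) = 3Σi² − 2Σi over i = 23..81.
Σi = 3321 − 253 = 3068 and Σi² = 180441 − 3795 = 176646.
3·176646 − 2·3068 = 523802.

523802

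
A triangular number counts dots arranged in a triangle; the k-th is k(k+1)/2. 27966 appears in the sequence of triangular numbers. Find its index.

236

Set n(n+1)/2 = 27966, giving n² + n − 55932 = 0.
So n = (-1 + 473) / 2 = 472/2 = 236.
Check: 236·237/2 = 27966. ✓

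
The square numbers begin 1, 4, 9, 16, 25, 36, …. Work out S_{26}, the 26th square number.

26² = 676.

676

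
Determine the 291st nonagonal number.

The 291st nonagonal number is n(7n−5)/2 with n = 291.
291·(7·291 − 5)/2 = 291·2032/2 = 291·1016 = 295656.

295656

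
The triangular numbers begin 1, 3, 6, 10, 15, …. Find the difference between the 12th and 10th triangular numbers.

23

12·13/2 = 78 and 10·11/2 = 55.
Difference: 78 − 55 = 23.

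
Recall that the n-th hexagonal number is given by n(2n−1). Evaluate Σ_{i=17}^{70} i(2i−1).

Σ i(2i−1) = 2Σi² − Σi over i = 17..70.
Σi = 2485 − 136 = 2349 and Σi² = 116795 − 1496 = 115299.
2·115299 − 1·2349 = 228249.

228249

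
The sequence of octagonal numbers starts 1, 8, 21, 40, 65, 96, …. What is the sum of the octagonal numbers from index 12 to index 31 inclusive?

28870

Σ i(3i−2) = 3Σi² − 2Σi over i = 12..31.
Σi = 496 − 66 = 430 and Σi² = 10416 − 506 = 9910.
3·9910 − 2·430 = 28870.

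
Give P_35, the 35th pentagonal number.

35·(3·35 − 1)/2 = 35·104/2 = 35·52 = 1820.

1820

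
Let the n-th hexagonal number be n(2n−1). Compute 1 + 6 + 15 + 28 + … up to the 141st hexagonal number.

1878731

Σ i(2i−1) = 2Σi² − Σi over i = 1..141.
Σi = 10011 and Σi² = 944371.
2·944371 − 1·10011 = 1878731.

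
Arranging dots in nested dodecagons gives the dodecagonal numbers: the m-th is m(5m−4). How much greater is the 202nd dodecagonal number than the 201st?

Consecutive dodecagonal numbers differ by 10n − 9: here 10·202 − 9 = 2011.

2011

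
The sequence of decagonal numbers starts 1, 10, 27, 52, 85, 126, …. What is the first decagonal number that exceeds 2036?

2047

Solve n(4n−3) > 2036 for integer n.
The largest n with value ≤ 2036 is 22 (since 1870 ≤ 2036 < 2047), so the first above is n = 23, value 2047.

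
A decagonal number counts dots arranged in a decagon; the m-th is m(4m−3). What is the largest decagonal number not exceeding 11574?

11502

Solve n(4n−3) ≤ 11574 for integer n.
n = 54 gives 11502 ≤ 11574, while n = 55 gives 11935 > 11574; so the answer is 11502.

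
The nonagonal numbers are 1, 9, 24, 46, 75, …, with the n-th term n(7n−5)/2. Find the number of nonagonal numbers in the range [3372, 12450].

The n-th nonagonal number is n(7n−5)/2.
Smallest index with value ≥ 3372: n = 32 (giving 3504).
Largest index with value ≤ 12450: n = 60 (giving 12450).
Indices 32 through 60: 29 terms.

29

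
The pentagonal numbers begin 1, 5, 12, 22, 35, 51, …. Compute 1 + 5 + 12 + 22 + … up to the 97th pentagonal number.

461041

Σ i(3i−1)/2 = (3Σi² − Σi) / 2 over i = 1..97.
Σi = 4753 and Σi² = 308945.
(3·308945 − 1·4753) / 2 = 922082/2 = 461041.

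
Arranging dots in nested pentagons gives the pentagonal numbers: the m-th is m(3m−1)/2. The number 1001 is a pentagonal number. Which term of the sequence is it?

26

Set n(3n−1)/2 = 1001, giving 3n² − n − 2002 = 0.
The discriminant is 1 + 24·1001 = 24025, and √24025 = 155.
So n = (1 + 155) / 6 = 156/6 = 26.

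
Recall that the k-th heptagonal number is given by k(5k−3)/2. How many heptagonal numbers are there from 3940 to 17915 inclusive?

45

The n-th heptagonal number is n(5n−3)/2.
Smallest index with value ≥ 3940: n = 40 (giving 3940).
Largest index with value ≤ 17915: n = 84 (giving 17514).
Indices 40 through 84: 45 terms.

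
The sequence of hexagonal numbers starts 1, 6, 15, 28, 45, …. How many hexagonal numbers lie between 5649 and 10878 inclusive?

21

The n-th hexagonal number is n(2n−1).
Smallest index with value ≥ 5649: n = 54 (giving 5778).
Largest index with value ≤ 10878: n = 74 (giving 10878).
Indices 54 through 74: 21 terms.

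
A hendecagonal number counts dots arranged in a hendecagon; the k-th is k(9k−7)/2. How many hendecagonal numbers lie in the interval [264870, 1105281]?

The n-th hendecagonal number is n(9n−7)/2.
Smallest index with value ≥ 264870: n = 243 (giving 264870).
Largest index with value ≤ 1105281: n = 495 (giving 1100880).
Indices 243 through 495: 253 terms.

253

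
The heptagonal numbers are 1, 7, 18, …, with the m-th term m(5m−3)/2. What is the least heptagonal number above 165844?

Solve n(5n−3)/2 > 165844 for integer n.
The largest n with value ≤ 165844 is 257 (since 164737 ≤ 165844 < 166023), so the first above is n = 258, value 166023.

166023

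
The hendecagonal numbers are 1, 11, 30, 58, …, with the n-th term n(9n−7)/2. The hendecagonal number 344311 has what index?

Set n(9n−7)/2 = 344311, giving 9n² − 7n − 688622 = 0.
The discriminant is 49 + 72·344311 = 24790441, and √24790441 = 4979.
So n = (7 + 4979) / 18 = 4986/18 = 277.
Check: 277·(9·277 − 7)/2 = 344311. ✓

277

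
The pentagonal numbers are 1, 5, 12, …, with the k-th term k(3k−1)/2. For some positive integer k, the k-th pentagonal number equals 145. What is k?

10

Set n(3n−1)/2 = 145, giving 3n² − n − 290 = 0.
So n = (1 + 59) / 6 = 60/6 = 10.
Check: 10·(3·10 − 1)/2 = 145. ✓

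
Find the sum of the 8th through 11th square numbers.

Σ_{i=8}^{11} i² = 506 − 140 = 366.

366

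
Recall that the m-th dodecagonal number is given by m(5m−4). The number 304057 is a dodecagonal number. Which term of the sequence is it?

247

Set n(5n−4) = 304057, giving 5n² − 4n − 304057 = 0.
The discriminant is 16 + 20·304057 = 6081156, and √6081156 = 2466.
So n = (4 + 2466) / 10 = 2470/10 = 247.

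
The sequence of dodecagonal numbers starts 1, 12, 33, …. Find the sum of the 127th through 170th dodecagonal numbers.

4860834

Σ i(5i−4) = 5Σi² − 4Σi over i = 127..170.
Σi = 14535 − 8001 = 6534 and Σi² = 1652145 − 674751 = 977394.
5·977394 − 4·6534 = 4860834.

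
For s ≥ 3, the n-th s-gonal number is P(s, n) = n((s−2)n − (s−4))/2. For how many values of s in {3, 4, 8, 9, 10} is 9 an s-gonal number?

2

s = 3: P(3, 3) = 6 and P(3, 4) = 10; 9 is not s-gonal.
s = 4: P(4, 3) = 9. ✓
s = 8: P(8, 2) = 8 and P(8, 3) = 21; 9 is not s-gonal.
s = 9: P(9, 2) = 9. ✓
s = 10: P(10, 1) = 1 and P(10, 2) = 10; 9 is not s-gonal.
Hits: s ∈ {4, 9} → 2.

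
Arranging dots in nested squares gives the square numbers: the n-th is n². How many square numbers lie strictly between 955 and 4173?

34

The n-th square number is n².
Smallest index with value > 955: n = 31 (giving 961).
Largest index with value < 4173: n = 64 (giving 4096).
Indices 31 through 64: 34 terms.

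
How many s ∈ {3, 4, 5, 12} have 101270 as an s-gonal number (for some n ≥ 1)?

s = 3: P(3, 449) = 101025 and P(3, 450) = 101475; 101270 is not s-gonal.
s = 4: P(4, 318) = 101124 and P(4, 319) = 101761; 101270 is not s-gonal.
s = 5: P(5, 260) = 101270. ✓
s = 12: P(12, 142) = 100252 and P(12, 143) = 101673; 101270 is not s-gonal.
Hits: s ∈ {5} → 1.

1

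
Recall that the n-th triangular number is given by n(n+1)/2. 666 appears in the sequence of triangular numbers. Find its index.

Set n(n+1)/2 = 666, giving n² + n − 1332 = 0.
The discriminant is 1 + 8·666 = 5329, and √5329 = 73.
So n = (-1 + 73) / 2 = 72/2 = 36.
Check: 36·37/2 = 666. ✓

36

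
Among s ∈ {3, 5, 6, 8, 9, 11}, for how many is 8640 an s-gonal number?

s = 3: P(3, 130) = 8515 and P(3, 131) = 8646; 8640 is not s-gonal.
s = 5: P(5, 76) = 8626 and P(5, 77) = 8855; 8640 is not s-gonal.
s = 6: P(6, 65) = 8385 and P(6, 66) = 8646; 8640 is not s-gonal.
s = 8: P(8, 54) = 8640. ✓
s = 9: P(9, 50) = 8625 and P(9, 51) = 8976; 8640 is not s-gonal.
s = 11: P(11, 44) = 8558 and P(11, 45) = 8955; 8640 is not s-gonal.
Hits: s ∈ {8} → 1.

1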